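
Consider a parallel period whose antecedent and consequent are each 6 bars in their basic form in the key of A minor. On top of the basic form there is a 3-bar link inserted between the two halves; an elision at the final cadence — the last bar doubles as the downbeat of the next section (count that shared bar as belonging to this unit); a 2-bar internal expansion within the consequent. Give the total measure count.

Basic parallel period: 6 + 6 = 12 bars.
12 (basic form) + 3 (link) + 2 (internal expansion) = 17.
The elision shares a bar with the next section but does not change this unit's count.

17 measures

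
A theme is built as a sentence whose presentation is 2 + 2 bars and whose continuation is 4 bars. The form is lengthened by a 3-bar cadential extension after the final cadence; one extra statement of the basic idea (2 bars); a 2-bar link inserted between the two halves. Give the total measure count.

15 measures

Basic sentence: 2 + 2 + 4 = 8 bars.
8 (basic form) + 3 (cadential extension) + 2 (extra statement) + 2 (link) = 15.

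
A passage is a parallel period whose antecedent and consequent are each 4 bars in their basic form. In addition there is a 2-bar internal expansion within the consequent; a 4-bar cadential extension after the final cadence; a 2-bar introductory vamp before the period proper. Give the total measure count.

16 measures

Basic parallel period: 4 + 4 = 8 bars.
8 (basic form) + 2 (internal expansion) + 4 (cadential extension) + 2 (introduction) = 16.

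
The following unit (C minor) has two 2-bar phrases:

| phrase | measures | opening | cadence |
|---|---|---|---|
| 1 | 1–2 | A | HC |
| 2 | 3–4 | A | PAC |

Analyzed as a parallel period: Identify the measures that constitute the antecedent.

measures 1–2

The antecedent is the phrase ending with the weaker cadence (half cadence, phrase 1) and the consequent the one ending more conclusively (perfect authentic cadence, phrase 2); the antecedent is mm. 1–2.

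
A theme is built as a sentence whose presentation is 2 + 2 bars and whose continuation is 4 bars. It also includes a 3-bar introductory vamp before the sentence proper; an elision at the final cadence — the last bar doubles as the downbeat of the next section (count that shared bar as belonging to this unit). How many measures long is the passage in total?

11 measures

Basic sentence: 2 + 2 + 4 = 8 bars.
8 (basic form) + 3 (introduction) = 11.
The elision shares a bar with the next section but does not change this unit's count.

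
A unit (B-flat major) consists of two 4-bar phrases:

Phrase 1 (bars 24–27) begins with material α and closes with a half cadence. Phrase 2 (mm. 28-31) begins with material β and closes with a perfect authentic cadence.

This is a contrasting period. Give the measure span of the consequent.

The phrase ending with the weaker cadence (half cadence) is the antecedent; the one ending more conclusively (perfect authentic cadence) is the consequent. The consequent is measures 28–31.

measures 28–31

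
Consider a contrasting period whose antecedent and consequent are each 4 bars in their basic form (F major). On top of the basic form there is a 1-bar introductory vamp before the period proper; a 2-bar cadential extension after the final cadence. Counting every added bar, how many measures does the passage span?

Basic contrasting period: 4 + 4 = 8 bars.
8 (basic form) + 1 (introduction) + 2 (cadential extension) = 11.

11 measures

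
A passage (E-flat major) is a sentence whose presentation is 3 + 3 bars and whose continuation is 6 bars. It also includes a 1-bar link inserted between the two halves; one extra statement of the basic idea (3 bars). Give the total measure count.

16 measures

Basic sentence: 3 + 3 + 6 = 12 bars.
12 (basic form) + 1 (link) + 3 (extra statement) = 16.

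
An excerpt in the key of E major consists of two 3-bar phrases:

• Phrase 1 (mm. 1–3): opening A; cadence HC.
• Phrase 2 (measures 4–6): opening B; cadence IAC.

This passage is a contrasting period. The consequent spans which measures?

measures 4–6

The antecedent is the phrase ending with the weaker cadence (half cadence, phrase 1) and the consequent the one ending more conclusively (imperfect authentic cadence, phrase 2); the consequent is mm. 4–6.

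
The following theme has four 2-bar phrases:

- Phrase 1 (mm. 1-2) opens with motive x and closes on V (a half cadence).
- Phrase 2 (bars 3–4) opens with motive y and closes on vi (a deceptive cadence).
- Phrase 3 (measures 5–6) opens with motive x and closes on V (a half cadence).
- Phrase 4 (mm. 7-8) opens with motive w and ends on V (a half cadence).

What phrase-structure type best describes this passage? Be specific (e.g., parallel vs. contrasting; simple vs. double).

Phrase 4 ends with a half cadence, no stronger than phrase 2's deceptive cadence, so the four phrases do not form a double period; nor do phrases 3–4 duplicate 1–2, so it is not a repeated period. With no phrase reaching a conclusive cadence, the passage is a phrase group.

phrase group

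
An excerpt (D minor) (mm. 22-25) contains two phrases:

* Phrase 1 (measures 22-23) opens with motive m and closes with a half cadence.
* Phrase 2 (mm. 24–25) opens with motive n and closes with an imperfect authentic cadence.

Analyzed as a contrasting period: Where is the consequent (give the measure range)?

measures 24–25

The antecedent is the phrase ending with the weaker cadence (half cadence, phrase 1) and the consequent the one ending more conclusively (imperfect authentic cadence, phrase 2); the consequent is mm. 24–25.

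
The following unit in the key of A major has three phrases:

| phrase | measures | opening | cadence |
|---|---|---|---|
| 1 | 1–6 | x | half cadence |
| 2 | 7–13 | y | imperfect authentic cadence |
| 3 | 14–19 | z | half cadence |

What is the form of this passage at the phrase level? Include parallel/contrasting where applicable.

The final phrase closes with a half cadence, which is not stronger than the preceding imperfect authentic cadence; the 3 phrases lack an overall antecedent–consequent design and so form a phrase group.

phrase group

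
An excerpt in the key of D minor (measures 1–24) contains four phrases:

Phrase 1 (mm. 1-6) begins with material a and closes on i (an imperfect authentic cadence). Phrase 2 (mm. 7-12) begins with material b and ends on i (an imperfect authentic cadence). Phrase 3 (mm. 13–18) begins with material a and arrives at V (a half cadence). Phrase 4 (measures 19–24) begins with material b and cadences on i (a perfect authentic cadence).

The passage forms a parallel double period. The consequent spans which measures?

measures 13–24

In a double period the four phrases pair into a large antecedent (phrases 1–2, ending imperfect authentic cadence) and a large consequent (phrases 3–4, ending perfect authentic cadence). The consequent spans mm. 13-24.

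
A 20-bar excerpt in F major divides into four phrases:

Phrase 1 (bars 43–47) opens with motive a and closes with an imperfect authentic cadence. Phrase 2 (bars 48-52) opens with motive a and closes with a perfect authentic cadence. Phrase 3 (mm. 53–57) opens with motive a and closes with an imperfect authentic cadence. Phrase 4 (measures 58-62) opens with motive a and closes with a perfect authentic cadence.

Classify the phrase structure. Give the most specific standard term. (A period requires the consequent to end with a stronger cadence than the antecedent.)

repeated period

The cadence pattern IAC–PAC–IAC–PAC is weak–strong twice, and phrases 3–4 restate phrases 1–2: a period heard twice, not a double period (which would end weakly at phrase 2).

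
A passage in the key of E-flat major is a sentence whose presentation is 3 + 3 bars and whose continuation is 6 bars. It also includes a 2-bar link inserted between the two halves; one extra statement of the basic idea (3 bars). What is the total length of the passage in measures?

Basic sentence: 3 + 3 + 6 = 12 bars.
12 (basic form) + 2 (link) + 3 (extra statement) = 17.

17 measures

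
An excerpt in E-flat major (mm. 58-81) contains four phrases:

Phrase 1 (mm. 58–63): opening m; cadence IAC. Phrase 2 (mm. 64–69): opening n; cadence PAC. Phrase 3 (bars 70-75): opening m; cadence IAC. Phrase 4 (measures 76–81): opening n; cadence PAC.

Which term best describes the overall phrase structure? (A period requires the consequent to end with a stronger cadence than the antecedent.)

repeated period

The cadence pattern IAC–PAC–IAC–PAC is weak–strong twice, and phrases 3–4 restate phrases 1–2: a period heard twice, not a double period (which would end weakly at phrase 2).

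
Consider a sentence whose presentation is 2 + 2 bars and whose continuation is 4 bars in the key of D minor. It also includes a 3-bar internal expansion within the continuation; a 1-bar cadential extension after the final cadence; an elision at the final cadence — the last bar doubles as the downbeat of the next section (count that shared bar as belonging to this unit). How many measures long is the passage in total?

12 measures

Basic sentence: 2 + 2 + 4 = 8 bars.
8 (basic form) + 3 (internal expansion) + 1 (cadential extension) = 12.
The elision shares a bar with the next section but does not change this unit's count.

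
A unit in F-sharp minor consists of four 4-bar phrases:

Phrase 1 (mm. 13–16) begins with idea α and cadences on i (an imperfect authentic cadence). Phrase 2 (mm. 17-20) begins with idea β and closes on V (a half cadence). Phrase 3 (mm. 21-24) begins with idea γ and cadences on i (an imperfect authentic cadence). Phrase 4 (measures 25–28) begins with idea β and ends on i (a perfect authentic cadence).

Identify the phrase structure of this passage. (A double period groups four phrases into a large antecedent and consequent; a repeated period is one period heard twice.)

Four phrases in two halves: the first half (mm. 13–20) ends with a half cadence, the second (mm. 21-28) with a perfect authentic cadence — a large antecedent–consequent pair, i.e. a double period.
Phrase 3 begins with different material from phrase 1, making it contrasting.

contrasting double period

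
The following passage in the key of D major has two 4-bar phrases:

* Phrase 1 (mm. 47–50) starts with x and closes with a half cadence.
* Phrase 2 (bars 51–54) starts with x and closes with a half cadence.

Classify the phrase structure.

repeated phrase

Both phrases have the same opening (x) and the same cadence (half cadence): the second is a restatement, not a consequent, so this is a repeated phrase rather than a period.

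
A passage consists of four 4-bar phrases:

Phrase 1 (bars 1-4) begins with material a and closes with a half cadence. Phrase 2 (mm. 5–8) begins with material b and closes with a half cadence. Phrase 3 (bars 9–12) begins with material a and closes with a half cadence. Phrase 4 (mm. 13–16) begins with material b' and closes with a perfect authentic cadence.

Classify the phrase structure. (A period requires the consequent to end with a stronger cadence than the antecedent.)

Four phrases in two halves: the first half (measures 1–8) ends with a half cadence, the second (measures 9–16) with a perfect authentic cadence — a large antecedent–consequent pair, i.e. a double period.
Phrase 3 begins with the same material as phrase 1, making it parallel.

parallel double period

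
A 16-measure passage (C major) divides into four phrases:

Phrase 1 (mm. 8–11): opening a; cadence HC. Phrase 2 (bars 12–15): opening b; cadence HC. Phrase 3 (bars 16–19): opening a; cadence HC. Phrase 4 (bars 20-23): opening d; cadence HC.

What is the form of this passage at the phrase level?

phrase group

Phrase 4 ends with a half cadence, no stronger than phrase 2's half cadence, so the four phrases do not form a double period; nor do phrases 3–4 duplicate 1–2, so it is not a repeated period. With no phrase reaching a conclusive cadence, the passage is a phrase group.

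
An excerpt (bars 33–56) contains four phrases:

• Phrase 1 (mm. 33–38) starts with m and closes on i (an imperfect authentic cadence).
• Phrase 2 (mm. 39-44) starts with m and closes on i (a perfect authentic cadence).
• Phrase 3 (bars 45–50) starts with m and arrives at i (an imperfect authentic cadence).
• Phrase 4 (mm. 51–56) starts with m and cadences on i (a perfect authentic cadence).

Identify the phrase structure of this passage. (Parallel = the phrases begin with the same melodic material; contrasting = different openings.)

repeated period

The cadence pattern IAC–PAC–IAC–PAC is weak–strong twice, and phrases 3–4 restate phrases 1–2: a period heard twice, not a double period (which would end weakly at phrase 2).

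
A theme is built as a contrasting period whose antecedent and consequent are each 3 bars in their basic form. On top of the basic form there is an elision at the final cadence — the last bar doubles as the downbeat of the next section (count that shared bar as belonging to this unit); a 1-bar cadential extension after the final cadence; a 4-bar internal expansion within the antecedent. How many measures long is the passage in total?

11 measures

Basic contrasting period: 3 + 3 = 6 bars.
6 (basic form) + 1 (cadential extension) + 4 (internal expansion) = 11.
The elision shares a bar with the next section but does not change this unit's count.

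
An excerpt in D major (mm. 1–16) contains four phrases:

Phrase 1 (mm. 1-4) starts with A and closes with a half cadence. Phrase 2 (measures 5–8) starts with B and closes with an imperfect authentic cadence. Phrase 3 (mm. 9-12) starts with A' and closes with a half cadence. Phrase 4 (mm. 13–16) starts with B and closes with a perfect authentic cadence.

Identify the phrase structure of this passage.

Four phrases in two halves: the first half (mm. 1-8) ends with an imperfect authentic cadence, the second (mm. 9–16) with a perfect authentic cadence — a large antecedent–consequent pair, i.e. a double period.
Phrase 3 begins with the same material as phrase 1, making it parallel.

parallel double period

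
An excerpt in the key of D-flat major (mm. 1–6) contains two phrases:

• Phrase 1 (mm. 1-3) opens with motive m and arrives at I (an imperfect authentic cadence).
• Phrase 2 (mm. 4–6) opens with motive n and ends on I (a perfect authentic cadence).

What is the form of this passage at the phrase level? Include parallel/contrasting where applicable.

Phrase 1 ends with an imperfect authentic cadence (weaker) and phrase 2 with a perfect authentic cadence (stronger): antecedent + consequent = a period.
The two phrases open with different material (m / n), so the period is contrasting.

contrasting period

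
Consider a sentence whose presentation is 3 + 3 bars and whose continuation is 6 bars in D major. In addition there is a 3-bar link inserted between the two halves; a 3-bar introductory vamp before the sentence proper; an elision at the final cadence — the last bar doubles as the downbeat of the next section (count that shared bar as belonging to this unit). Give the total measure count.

18 measures

Basic sentence: 3 + 3 + 6 = 12 bars.
12 (basic form) + 3 (link) + 3 (introduction) = 18.
The elision shares a bar with the next section but does not change this unit's count.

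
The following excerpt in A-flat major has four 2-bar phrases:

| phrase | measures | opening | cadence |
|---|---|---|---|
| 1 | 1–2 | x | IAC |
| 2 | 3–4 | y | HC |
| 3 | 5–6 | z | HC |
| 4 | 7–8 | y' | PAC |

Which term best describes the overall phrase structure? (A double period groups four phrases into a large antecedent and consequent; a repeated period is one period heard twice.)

Four phrases in two halves: the first half (mm. 1–4) ends with a half cadence, the second (measures 5–8) with a perfect authentic cadence — a large antecedent–consequent pair, i.e. a double period.
Phrase 3 begins with different material from phrase 1, making it contrasting.

contrasting double period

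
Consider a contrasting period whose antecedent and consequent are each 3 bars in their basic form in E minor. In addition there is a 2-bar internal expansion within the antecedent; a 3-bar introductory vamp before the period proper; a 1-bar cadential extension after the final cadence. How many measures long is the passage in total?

Basic contrasting period: 3 + 3 = 6 bars.
6 (basic form) + 2 (internal expansion) + 3 (introduction) + 1 (cadential extension) = 12.

12 measures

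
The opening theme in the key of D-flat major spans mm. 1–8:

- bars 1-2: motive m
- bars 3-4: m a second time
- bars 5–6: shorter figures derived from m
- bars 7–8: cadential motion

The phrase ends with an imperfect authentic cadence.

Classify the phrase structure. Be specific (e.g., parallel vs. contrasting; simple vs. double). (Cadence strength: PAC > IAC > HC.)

Basic idea (mm. 1-2) + its repetition (mm. 3–4) form the presentation; fragmentation and cadence (bars 5–8) form the continuation — the 8-bar whole is a sentence.

sentence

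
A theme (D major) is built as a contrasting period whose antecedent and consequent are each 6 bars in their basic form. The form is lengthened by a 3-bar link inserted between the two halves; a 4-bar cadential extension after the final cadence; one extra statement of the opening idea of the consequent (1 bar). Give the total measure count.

Basic contrasting period: 6 + 6 = 12 bars.
12 (basic form) + 3 (link) + 4 (cadential extension) + 1 (extra statement) = 20.

20 measures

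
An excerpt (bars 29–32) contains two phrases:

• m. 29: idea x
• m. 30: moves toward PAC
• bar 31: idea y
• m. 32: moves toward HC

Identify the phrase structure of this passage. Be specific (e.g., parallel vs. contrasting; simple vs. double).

The second phrase closes with a half cadence, which is not stronger than the first phrase's perfect authentic cadence; without a weak→strong cadential pair there is no antecedent–consequent relationship, so this is a phrase group rather than a period.

phrase group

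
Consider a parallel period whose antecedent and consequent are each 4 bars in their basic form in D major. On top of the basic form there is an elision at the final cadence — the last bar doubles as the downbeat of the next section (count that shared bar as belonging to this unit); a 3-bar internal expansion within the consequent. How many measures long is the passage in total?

11 measures

Basic parallel period: 4 + 4 = 8 bars.
8 (basic form) + 3 (internal expansion) = 11.
The elision shares a bar with the next section but does not change this unit's count.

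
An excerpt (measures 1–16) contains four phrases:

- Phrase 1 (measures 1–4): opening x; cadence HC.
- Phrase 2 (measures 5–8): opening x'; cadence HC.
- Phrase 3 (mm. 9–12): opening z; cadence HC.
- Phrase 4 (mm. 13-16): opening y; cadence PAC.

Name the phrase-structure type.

contrasting double period

Four phrases in two halves: the first half (mm. 1-8) ends with a half cadence, the second (mm. 9-16) with a perfect authentic cadence — a large antecedent–consequent pair, i.e. a double period.
Phrase 3 begins with different material from phrase 1, making it contrasting.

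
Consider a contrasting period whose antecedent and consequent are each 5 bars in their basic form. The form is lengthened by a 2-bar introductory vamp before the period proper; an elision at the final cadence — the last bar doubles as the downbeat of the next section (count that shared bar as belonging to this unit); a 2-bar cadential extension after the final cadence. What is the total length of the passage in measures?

Basic contrasting period: 5 + 5 = 10 bars.
10 (basic form) + 2 (introduction) + 2 (cadential extension) = 14.
The elision shares a bar with the next section but does not change this unit's count.

14 measures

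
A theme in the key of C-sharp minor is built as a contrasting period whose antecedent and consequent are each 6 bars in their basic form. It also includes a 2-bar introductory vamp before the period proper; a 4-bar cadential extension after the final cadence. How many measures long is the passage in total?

18 measures

Basic contrasting period: 6 + 6 = 12 bars.
12 (basic form) + 2 (introduction) + 4 (cadential extension) = 18.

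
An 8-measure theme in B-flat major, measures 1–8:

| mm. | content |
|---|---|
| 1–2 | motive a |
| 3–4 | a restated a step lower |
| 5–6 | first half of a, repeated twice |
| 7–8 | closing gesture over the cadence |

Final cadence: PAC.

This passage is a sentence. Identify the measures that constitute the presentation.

measures 1–4

The presentation of a sentence is the basic idea (bars 1–2) plus its repetition (bars 3–4); the presentation is therefore measures 1-4.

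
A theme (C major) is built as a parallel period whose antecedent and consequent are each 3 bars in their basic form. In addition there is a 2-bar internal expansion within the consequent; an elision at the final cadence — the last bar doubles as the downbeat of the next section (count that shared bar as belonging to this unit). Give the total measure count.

8 measures

Basic parallel period: 3 + 3 = 6 bars.
6 (basic form) + 2 (internal expansion) = 8.
The elision shares a bar with the next section but does not change this unit's count.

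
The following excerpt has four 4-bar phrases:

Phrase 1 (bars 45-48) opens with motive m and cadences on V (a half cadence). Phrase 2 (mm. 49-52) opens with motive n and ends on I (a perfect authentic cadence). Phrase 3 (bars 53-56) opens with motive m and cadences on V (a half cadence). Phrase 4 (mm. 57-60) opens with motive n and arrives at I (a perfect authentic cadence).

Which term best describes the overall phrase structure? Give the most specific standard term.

repeated period

The cadence pattern HC–PAC–HC–PAC is weak–strong twice, and phrases 3–4 restate phrases 1–2: a period heard twice, not a double period (which would end weakly at phrase 2).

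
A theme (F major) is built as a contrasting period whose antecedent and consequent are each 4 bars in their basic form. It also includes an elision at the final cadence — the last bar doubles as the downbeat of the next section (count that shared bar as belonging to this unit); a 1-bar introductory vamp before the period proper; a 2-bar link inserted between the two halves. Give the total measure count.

Basic contrasting period: 4 + 4 = 8 bars.
8 (basic form) + 1 (introduction) + 2 (link) = 11.
The elision shares a bar with the next section but does not change this unit's count.

11 measures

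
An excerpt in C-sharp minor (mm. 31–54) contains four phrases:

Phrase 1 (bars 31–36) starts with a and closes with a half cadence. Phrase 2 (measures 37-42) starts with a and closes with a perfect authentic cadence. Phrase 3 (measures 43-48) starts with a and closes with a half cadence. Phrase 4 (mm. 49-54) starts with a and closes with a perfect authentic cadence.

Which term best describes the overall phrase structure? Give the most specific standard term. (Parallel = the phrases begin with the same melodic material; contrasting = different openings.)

The cadence pattern HC–PAC–HC–PAC is weak–strong twice, and phrases 3–4 restate phrases 1–2: a period heard twice, not a double period (which would end weakly at phrase 2).

repeated period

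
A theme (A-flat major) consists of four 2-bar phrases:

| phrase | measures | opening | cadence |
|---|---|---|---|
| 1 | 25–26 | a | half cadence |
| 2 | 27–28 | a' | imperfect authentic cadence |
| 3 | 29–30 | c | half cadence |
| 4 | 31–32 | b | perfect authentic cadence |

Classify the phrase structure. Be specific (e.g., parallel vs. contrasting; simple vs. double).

contrasting double period

Four phrases in two halves: the first half (bars 25–28) ends with an imperfect authentic cadence, the second (measures 29–32) with a perfect authentic cadence — a large antecedent–consequent pair, i.e. a double period.
Phrase 3 begins with different material from phrase 1, making it contrasting.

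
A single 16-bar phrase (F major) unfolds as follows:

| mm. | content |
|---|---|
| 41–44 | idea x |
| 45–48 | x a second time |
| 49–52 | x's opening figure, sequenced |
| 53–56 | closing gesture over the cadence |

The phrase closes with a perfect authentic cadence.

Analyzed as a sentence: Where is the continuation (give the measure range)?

measures 49–56

After the presentation (mm. 41–48), the continuation covers the fragmentation through the cadence: mm. 49–56.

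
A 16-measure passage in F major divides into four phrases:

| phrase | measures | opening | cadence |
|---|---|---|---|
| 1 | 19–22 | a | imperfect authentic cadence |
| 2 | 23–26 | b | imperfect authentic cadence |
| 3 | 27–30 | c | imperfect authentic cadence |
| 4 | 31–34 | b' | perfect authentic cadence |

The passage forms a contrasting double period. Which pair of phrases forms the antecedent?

In a double period the first pair of phrases (ending imperfect authentic cadence) is the large antecedent and the second pair (ending perfect authentic cadence) is the large consequent; the antecedent is phrases 1 and 2.

phrases 1 and 2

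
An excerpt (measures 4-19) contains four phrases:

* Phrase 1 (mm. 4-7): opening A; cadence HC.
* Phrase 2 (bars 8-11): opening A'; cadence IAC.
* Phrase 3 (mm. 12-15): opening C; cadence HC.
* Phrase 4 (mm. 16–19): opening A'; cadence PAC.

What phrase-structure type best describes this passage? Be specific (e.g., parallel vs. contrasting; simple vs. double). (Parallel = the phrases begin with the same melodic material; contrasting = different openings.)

Four phrases in two halves: the first half (mm. 4–11) ends with an imperfect authentic cadence, the second (measures 12–19) with a perfect authentic cadence — a large antecedent–consequent pair, i.e. a double period.
Phrase 3 begins with different material from phrase 1, making it contrasting.

contrasting double period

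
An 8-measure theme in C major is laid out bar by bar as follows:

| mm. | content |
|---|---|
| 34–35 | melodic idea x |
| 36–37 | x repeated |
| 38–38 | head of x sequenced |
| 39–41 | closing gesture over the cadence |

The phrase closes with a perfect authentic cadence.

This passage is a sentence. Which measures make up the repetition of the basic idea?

The presentation of a sentence is the basic idea (bars 34–35) plus its repetition (mm. 36–37); the repetition of the basic idea is therefore mm. 36–37.

measures 36–37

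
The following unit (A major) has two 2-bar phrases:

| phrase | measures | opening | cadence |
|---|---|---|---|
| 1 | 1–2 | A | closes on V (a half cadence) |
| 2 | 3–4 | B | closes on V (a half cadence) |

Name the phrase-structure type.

phrase group

The second phrase closes with a half cadence, which is not stronger than the first phrase's half cadence; without a weak→strong cadential pair there is no antecedent–consequent relationship, so this is a phrase group rather than a period.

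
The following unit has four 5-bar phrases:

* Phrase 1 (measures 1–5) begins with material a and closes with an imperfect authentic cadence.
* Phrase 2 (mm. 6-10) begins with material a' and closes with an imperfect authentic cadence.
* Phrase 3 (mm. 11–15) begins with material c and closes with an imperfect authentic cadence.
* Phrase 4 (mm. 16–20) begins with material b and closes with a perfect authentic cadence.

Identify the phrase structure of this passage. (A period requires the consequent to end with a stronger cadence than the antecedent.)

contrasting double period

Four phrases in two halves: the first half (mm. 1–10) ends with an imperfect authentic cadence, the second (mm. 11–20) with a perfect authentic cadence — a large antecedent–consequent pair, i.e. a double period.
Phrase 3 begins with different material from phrase 1, making it contrasting.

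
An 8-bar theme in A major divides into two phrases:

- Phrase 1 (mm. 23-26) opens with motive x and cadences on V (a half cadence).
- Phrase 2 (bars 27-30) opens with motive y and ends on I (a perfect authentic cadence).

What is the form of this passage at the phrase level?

Phrase 1 ends with a half cadence (weaker) and phrase 2 with a perfect authentic cadence (stronger): antecedent + consequent = a period.
The two phrases open with different material (x / y), so the period is contrasting.

contrasting period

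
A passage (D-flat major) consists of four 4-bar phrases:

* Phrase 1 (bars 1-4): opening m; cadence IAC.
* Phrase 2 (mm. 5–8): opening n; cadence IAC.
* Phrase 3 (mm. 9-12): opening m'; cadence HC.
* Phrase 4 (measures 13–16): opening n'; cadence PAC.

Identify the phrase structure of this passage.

parallel double period

Four phrases in two halves: the first half (mm. 1-8) ends with an imperfect authentic cadence, the second (bars 9–16) with a perfect authentic cadence — a large antecedent–consequent pair, i.e. a double period.
Phrase 3 begins with the same material as phrase 1, making it parallel.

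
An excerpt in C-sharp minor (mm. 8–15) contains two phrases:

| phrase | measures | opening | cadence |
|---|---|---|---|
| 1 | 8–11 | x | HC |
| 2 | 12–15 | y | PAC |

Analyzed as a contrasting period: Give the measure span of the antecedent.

measures 8–11

The antecedent is the phrase ending with the weaker cadence (half cadence, phrase 1) and the consequent the one ending more conclusively (perfect authentic cadence, phrase 2); the antecedent is mm. 8-11.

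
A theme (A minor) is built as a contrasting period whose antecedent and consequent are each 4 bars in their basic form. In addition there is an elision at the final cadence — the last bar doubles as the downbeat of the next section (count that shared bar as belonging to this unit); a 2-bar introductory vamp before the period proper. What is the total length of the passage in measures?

Basic contrasting period: 4 + 4 = 8 bars.
8 (basic form) + 2 (introduction) = 10.
The elision shares a bar with the next section but does not change this unit's count.

10 measures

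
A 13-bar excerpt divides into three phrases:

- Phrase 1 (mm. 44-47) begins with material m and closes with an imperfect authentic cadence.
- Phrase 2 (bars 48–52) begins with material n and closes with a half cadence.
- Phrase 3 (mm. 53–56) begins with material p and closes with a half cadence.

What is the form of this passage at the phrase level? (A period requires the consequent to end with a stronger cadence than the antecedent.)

phrase group

The final phrase closes with a half cadence, which is not stronger than the preceding half cadence; the 3 phrases lack an overall antecedent–consequent design and so form a phrase group.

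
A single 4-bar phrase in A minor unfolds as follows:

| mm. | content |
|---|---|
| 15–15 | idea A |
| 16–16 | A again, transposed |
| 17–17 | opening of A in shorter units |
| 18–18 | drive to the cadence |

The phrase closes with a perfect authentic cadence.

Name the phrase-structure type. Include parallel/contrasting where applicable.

Basic idea (m. 15) + its repetition (m. 16) form the presentation; fragmentation and cadence (mm. 17–18) form the continuation — the 4-bar whole is a sentence.

sentence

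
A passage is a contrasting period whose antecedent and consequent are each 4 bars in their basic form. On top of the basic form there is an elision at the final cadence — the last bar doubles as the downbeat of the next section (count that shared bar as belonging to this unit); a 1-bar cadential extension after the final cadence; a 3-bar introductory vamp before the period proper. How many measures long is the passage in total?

12 measures

Basic contrasting period: 4 + 4 = 8 bars.
8 (basic form) + 1 (cadential extension) + 3 (introduction) = 12.
The elision shares a bar with the next section but does not change this unit's count.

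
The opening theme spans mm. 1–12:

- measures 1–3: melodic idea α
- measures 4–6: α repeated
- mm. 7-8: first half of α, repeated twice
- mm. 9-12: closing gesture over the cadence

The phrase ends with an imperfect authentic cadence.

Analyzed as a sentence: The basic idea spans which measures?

measures 1–3

The presentation of a sentence is the basic idea (measures 1–3) plus its repetition (mm. 4–6); the basic idea is therefore mm. 1–3.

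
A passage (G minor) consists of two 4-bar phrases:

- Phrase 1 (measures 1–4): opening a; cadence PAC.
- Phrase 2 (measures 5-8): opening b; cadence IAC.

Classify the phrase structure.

phrase group

The second phrase closes with an imperfect authentic cadence, which is not stronger than the first phrase's perfect authentic cadence; without a weak→strong cadential pair there is no antecedent–consequent relationship, so this is a phrase group rather than a period.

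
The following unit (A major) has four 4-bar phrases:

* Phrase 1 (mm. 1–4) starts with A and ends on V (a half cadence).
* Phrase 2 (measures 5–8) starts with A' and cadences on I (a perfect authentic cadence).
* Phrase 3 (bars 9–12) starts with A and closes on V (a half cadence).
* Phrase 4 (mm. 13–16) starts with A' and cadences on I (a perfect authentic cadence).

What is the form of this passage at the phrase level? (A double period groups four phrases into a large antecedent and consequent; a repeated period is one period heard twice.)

repeated period

The cadence pattern HC–PAC–HC–PAC is weak–strong twice, and phrases 3–4 restate phrases 1–2: a period heard twice, not a double period (which would end weakly at phrase 2).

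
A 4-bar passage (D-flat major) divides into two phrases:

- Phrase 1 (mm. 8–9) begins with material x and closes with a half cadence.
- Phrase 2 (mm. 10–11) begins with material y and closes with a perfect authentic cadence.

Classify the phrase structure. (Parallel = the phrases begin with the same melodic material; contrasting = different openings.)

Phrase 1 ends with a half cadence (weaker) and phrase 2 with a perfect authentic cadence (stronger): antecedent + consequent = a period.
The two phrases open with different material (x / y), so the period is contrasting.

contrasting period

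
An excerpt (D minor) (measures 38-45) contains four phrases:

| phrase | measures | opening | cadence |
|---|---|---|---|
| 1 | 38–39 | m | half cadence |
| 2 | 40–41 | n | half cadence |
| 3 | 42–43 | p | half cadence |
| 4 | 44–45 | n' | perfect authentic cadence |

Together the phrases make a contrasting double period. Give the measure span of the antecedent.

In a double period the first pair of phrases (ending half cadence) is the large antecedent and the second pair (ending perfect authentic cadence) is the large consequent; the antecedent is measures 38–41.

measures 38–41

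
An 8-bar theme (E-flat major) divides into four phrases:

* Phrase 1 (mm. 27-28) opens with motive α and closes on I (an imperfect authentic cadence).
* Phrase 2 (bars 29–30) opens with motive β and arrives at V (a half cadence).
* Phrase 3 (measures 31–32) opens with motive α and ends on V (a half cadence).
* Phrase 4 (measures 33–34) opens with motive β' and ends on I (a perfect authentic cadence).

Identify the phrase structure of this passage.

parallel double period

Four phrases in two halves: the first half (measures 27–30) ends with a half cadence, the second (bars 31–34) with a perfect authentic cadence — a large antecedent–consequent pair, i.e. a double period.
Phrase 3 begins with the same material as phrase 1, making it parallel.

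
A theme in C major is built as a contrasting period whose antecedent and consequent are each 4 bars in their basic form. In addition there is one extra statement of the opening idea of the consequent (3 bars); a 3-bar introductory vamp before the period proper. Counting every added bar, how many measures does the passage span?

Basic contrasting period: 4 + 4 = 8 bars.
8 (basic form) + 3 (extra statement) + 3 (introduction) = 14.

14 measures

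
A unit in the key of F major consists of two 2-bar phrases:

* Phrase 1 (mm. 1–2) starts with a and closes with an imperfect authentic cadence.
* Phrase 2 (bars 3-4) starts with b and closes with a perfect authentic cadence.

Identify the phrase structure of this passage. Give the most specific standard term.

Phrase 1 ends with an imperfect authentic cadence (weaker) and phrase 2 with a perfect authentic cadence (stronger): antecedent + consequent = a period.
The two phrases open with different material (a / b), so the period is contrasting.

contrasting period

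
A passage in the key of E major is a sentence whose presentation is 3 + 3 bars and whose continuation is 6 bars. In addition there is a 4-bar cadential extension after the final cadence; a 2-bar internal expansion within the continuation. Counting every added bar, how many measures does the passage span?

18 measures

Basic sentence: 3 + 3 + 6 = 12 bars.
12 (basic form) + 4 (cadential extension) + 2 (internal expansion) = 18.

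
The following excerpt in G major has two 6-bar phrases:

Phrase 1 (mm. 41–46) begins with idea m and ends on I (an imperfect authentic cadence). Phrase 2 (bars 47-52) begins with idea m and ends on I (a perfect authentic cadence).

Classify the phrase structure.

Phrase 1 ends with an imperfect authentic cadence (weaker) and phrase 2 with a perfect authentic cadence (stronger): antecedent + consequent = a period.
The two phrases open with the same material (m / m), so the period is parallel.

parallel period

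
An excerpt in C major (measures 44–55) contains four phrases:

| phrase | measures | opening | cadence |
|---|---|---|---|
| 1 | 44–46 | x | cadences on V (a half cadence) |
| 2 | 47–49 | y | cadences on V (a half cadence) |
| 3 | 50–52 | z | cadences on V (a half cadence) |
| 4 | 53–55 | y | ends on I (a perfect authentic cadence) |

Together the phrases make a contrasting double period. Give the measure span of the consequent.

measures 50–55

In a double period the first pair of phrases (ending half cadence) is the large antecedent and the second pair (ending perfect authentic cadence) is the large consequent; the consequent is measures 50–55.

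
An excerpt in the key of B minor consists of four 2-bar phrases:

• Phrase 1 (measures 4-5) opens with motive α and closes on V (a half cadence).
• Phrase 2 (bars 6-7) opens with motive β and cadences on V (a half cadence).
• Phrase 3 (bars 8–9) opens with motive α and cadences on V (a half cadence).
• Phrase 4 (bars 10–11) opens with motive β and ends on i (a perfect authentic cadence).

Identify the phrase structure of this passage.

Four phrases in two halves: the first half (mm. 4-7) ends with a half cadence, the second (measures 8–11) with a perfect authentic cadence — a large antecedent–consequent pair, i.e. a double period.
Phrase 3 begins with the same material as phrase 1, making it parallel.

parallel double period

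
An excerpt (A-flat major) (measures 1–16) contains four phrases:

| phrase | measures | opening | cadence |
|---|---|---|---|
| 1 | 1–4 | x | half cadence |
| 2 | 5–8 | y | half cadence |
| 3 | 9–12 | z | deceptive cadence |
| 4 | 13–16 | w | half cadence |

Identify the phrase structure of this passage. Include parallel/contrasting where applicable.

phrase group

Phrase 4 ends with a half cadence, no stronger than phrase 2's half cadence, so the four phrases do not form a double period; nor do phrases 3–4 duplicate 1–2, so it is not a repeated period. With no phrase reaching a conclusive cadence, the passage is a phrase group.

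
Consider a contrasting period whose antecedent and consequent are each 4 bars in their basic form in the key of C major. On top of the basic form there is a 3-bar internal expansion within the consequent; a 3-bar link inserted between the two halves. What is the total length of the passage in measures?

Basic contrasting period: 4 + 4 = 8 bars.
8 (basic form) + 3 (internal expansion) + 3 (link) = 14.

14 measures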